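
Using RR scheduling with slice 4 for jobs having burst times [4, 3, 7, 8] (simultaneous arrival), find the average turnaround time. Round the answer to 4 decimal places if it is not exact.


Time quantum = 4
Execution trace:
  J1 runs 4 units, time = 4
  J2 runs 3 units, time = 7
  J3 runs 4 units, time = 11
  J4 runs 4 units, time = 15
  J3 runs 3 units, time = 18
  J4 runs 4 units, time = 22
Finish times: [4, 7, 18, 22]
Average turnaround = 51/4 = 12.75

12.75


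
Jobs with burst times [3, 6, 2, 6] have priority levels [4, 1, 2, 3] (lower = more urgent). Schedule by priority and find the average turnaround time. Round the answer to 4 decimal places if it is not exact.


Sort by priority (ascending = highest first):
Order: [(1, 6), (2, 2), (3, 6), (4, 3)]
Completion times:
  Priority 1, burst=6, C=6
  Priority 2, burst=2, C=8
  Priority 3, burst=6, C=14
  Priority 4, burst=3, C=17
Average turnaround = 45/4 = 11.25

11.25


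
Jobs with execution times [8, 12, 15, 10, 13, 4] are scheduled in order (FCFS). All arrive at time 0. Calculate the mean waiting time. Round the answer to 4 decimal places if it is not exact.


FCFS order (as given): [8, 12, 15, 10, 13, 4]
Waiting times:
  Job 1: wait = 0
  Job 2: wait = 8
  Job 3: wait = 20
  Job 4: wait = 35
  Job 5: wait = 45
  Job 6: wait = 58
Sum of waiting times = 166
Average waiting time = 166/6 = 27.6667

27.6667


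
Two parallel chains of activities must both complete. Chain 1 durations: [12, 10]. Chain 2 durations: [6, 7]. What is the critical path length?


Path A total = 12 + 10 = 22
Path B total = 6 + 7 = 13
Critical path = longest path = max(22, 13) = 22

22


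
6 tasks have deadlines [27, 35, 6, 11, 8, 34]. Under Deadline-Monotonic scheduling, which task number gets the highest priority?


Sort tasks by relative deadline (ascending):
  Task 3: deadline = 6
  Task 5: deadline = 8
  Task 4: deadline = 11
  Task 1: deadline = 27
  Task 6: deadline = 34
  Task 2: deadline = 35
Priority order (highest first): [3, 5, 4, 1, 6, 2]
Highest priority task = 3

3


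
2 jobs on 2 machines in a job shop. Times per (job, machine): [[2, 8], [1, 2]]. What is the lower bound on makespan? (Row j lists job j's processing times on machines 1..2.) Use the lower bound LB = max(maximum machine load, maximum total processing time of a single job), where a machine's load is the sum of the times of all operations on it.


Machine loads:
  Machine 1: 2 + 1 = 3
  Machine 2: 8 + 2 = 10
Max machine load = 10
Job totals:
  Job 1: 10
  Job 2: 3
Max job total = 10
Lower bound = max(10, 10) = 10

10


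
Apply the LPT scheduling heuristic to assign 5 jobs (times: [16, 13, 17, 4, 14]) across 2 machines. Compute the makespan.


Sort jobs in decreasing order (LPT): [17, 16, 14, 13, 4]
Assign each job to the least loaded machine:
  Machine 1: jobs [17, 13, 4], load = 34
  Machine 2: jobs [16, 14], load = 30
Makespan = max load = 34

34


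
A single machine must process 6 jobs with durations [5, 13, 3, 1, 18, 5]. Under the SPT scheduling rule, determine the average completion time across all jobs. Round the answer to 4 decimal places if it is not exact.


Sort jobs by processing time (SPT order): [1, 3, 5, 5, 13, 18]
Compute completion times sequentially:
  Job 1: processing = 1, completes at 1
  Job 2: processing = 3, completes at 4
  Job 3: processing = 5, completes at 9
  Job 4: processing = 5, completes at 14
  Job 5: processing = 13, completes at 27
  Job 6: processing = 18, completes at 45
Sum of completion times = 100
Average completion time = 100/6 = 16.6667

16.6667


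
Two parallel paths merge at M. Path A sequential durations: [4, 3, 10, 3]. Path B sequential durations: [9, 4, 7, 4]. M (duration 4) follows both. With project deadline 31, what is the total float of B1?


Forward pass: ES(B1) = sum of predecessors on chain B = 0
EF = ES + duration = 0 + 9 = 9
Backward pass: LF(M) = deadline = 31; LS(M) = 31 - 4 = 27
LF(B1) = LS(M) - sum(successors on chain B) = 27 - 15 = 12
LS = LF - duration = 12 - 9 = 3
Total float = LS - ES = 3 - 0 = 3

3


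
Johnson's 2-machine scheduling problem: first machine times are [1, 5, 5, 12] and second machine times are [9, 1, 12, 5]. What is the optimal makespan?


Apply Johnson's rule:
  Group 1 (a <= b): [(1, 1, 9), (3, 5, 12)]
  Group 2 (a > b): [(4, 12, 5), (2, 5, 1)]
Optimal job order: [1, 3, 4, 2]
Schedule:
  Job 1: M1 done at 1, M2 done at 10
  Job 3: M1 done at 6, M2 done at 22
  Job 4: M1 done at 18, M2 done at 27
  Job 2: M1 done at 23, M2 done at 28
Makespan = 28

28


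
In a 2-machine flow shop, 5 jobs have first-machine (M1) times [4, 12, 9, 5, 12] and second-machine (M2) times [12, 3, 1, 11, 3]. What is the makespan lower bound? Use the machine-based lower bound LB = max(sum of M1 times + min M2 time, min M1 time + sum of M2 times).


LB1 = sum(M1 times) + min(M2 times) = 42 + 1 = 43
LB2 = min(M1 times) + sum(M2 times) = 4 + 30 = 34
Lower bound = max(LB1, LB2) = max(43, 34) = 43

43


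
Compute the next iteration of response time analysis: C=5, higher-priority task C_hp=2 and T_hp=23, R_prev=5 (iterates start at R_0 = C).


R_next = C + ceil(R_prev / T_hp) * C_hp
ceil(5 / 23) = ceil(0.2174) = 1
Interference = 1 * 2 = 2
R_next = 5 + 2 = 7

7


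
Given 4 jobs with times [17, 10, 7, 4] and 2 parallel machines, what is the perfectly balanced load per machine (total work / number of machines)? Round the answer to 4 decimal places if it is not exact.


Total processing time = 17 + 10 + 7 + 4 = 38
Number of machines = 2
Ideal balanced load = 38 / 2 = 19.0

19.0


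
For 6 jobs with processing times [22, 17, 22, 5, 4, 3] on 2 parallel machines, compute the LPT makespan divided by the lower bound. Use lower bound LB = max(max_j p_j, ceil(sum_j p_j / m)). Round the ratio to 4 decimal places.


LPT order: [22, 22, 17, 5, 4, 3]
Machine loads after assignment: [39, 34]
LPT makespan = 39
Lower bound = max(max_job, ceil(total/2)) = max(22, 37) = 37
Ratio = 39 / 37 = 1.0541

1.0541


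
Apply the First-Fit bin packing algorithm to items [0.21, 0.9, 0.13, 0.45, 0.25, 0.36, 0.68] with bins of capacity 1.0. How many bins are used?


Place items sequentially using First-Fit:
  Item 0.21 -> new Bin 1
  Item 0.9 -> new Bin 2
  Item 0.13 -> Bin 1 (now 0.34)
  Item 0.45 -> Bin 1 (now 0.79)
  Item 0.25 -> new Bin 3
  Item 0.36 -> Bin 3 (now 0.61)
  Item 0.68 -> new Bin 4
Total bins used = 4

4


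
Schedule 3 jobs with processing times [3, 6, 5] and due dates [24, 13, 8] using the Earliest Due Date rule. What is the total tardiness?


Sort by due date (EDD order): [(5, 8), (6, 13), (3, 24)]
Compute completion times and tardiness:
  Job 1: p=5, d=8, C=5, tardiness=max(0,5-8)=0
  Job 2: p=6, d=13, C=11, tardiness=max(0,11-13)=0
  Job 3: p=3, d=24, C=14, tardiness=max(0,14-24)=0
Total tardiness = 0

0


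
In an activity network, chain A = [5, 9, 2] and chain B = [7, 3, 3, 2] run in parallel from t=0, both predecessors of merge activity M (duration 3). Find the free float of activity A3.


ES(A3) = sum of predecessors on chain A = 14
EF(A3) = ES + duration = 14 + 2 = 16
Successor of A3 is M. ES(M) = max(sum(A), sum(B)) = max(16, 15) = 16
Free float = ES(successor) - EF(current) = 16 - 16 = 0

0


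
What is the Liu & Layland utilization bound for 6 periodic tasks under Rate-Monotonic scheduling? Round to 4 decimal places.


Compute 2^(1/6) = 1.1224620483
Subtract 1: 1.1224620483 - 1 = 0.1224620483
Multiply by n: 6 * 0.1224620483 = 0.7347722898
Round to 4 dp: 0.7348

0.7348


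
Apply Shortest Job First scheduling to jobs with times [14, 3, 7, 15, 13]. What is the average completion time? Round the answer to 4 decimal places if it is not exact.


SJF order (ascending): [3, 7, 13, 14, 15]
Completion times:
  Job 1: burst=3, C=3
  Job 2: burst=7, C=10
  Job 3: burst=13, C=23
  Job 4: burst=14, C=37
  Job 5: burst=15, C=52
Average completion = 125/5 = 25.0

25.0


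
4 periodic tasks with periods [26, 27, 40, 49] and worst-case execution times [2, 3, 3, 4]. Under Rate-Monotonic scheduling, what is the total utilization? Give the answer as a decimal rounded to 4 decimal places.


Compute individual utilizations (exact fractions):
  Task 1: C/T = 2/26 = 1/13 (approx. 0.0769)
  Task 2: C/T = 3/27 = 1/9 (approx. 0.1111)
  Task 3: C/T = 3/40 (approx. 0.075)
  Task 4: C/T = 4/49 (approx. 0.0816)
Total utilization U = 1/13 + 1/9 + 3/40 + 4/49 = 79039/229320
Rounded to 4 decimal places: U = 0.3447
RM (Liu & Layland) bound for 4 tasks = 0.756828; compare with U = 79039/229320 (approx. 0.344667)
U <= bound, so schedulable by RM sufficient condition.

0.3447


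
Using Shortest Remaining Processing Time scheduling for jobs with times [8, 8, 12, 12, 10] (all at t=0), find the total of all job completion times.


Since all jobs arrive at t=0, SRPT equals SPT ordering.
SPT order: [8, 8, 10, 12, 12]
Completion times:
  Job 1: p=8, C=8
  Job 2: p=8, C=16
  Job 3: p=10, C=26
  Job 4: p=12, C=38
  Job 5: p=12, C=50
Total completion time = 8 + 16 + 26 + 38 + 50 = 138

138


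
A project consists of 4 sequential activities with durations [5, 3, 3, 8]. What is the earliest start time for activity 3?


Activity 3 starts after activities 1 through 2 complete.
Predecessor durations: [5, 3]
ES = 5 + 3 = 8

8


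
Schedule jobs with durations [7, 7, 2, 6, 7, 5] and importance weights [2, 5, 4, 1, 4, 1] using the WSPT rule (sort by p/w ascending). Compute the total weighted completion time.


Compute p/w ratios and sort ascending (WSPT): [(2, 4), (7, 5), (7, 4), (7, 2), (5, 1), (6, 1)]
Compute weighted completion times:
  Job (p=2,w=4): C=2, w*C=4*2=8
  Job (p=7,w=5): C=9, w*C=5*9=45
  Job (p=7,w=4): C=16, w*C=4*16=64
  Job (p=7,w=2): C=23, w*C=2*23=46
  Job (p=5,w=1): C=28, w*C=1*28=28
  Job (p=6,w=1): C=34, w*C=1*34=34
Total weighted completion time = 225

225


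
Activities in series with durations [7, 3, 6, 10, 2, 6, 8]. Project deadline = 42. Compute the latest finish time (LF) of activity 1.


LF(activity 1) = deadline - sum of successor durations
Successors: activities 2 through 7 with durations [3, 6, 10, 2, 6, 8]
Sum of successor durations = 35
LF = 42 - 35 = 7

7


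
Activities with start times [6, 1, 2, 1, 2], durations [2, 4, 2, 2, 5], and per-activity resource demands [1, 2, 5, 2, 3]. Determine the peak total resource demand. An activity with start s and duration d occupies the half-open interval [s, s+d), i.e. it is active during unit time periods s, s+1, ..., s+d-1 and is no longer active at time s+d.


Each activity i is active on [start_i, start_i + duration_i).
Compute total resource usage per time slot:
  t=0: active resources = [], total = 0
  t=1: active resources = [2, 2], total = 4
  t=2: active resources = [2, 5, 2, 3], total = 12
  t=3: active resources = [2, 5, 3], total = 10
  t=4: active resources = [2, 3], total = 5
  t=5: active resources = [3], total = 3
  t=6: active resources = [1, 3], total = 4
  t=7: active resources = [1], total = 1
Peak resource demand = 12

12


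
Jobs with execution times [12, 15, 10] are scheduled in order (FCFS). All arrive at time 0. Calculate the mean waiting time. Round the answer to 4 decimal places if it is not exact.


FCFS order (as given): [12, 15, 10]
Waiting times:
  Job 1: wait = 0
  Job 2: wait = 12
  Job 3: wait = 27
Sum of waiting times = 39
Average waiting time = 39/3 = 13.0

13.0


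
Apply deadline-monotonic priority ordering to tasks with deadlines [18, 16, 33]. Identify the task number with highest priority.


Sort tasks by relative deadline (ascending):
  Task 2: deadline = 16
  Task 1: deadline = 18
  Task 3: deadline = 33
Priority order (highest first): [2, 1, 3]
Highest priority task = 2

2


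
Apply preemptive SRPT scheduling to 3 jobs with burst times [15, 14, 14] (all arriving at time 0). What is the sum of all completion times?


Since all jobs arrive at t=0, SRPT equals SPT ordering.
SPT order: [14, 14, 15]
Completion times:
  Job 1: p=14, C=14
  Job 2: p=14, C=28
  Job 3: p=15, C=43
Total completion time = 14 + 28 + 43 = 85

85


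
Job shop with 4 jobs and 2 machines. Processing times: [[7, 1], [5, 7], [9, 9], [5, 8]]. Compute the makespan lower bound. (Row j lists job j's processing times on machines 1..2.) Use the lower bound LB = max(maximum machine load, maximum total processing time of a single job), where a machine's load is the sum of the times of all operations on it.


Machine loads:
  Machine 1: 7 + 5 + 9 + 5 = 26
  Machine 2: 1 + 7 + 9 + 8 = 25
Max machine load = 26
Job totals:
  Job 1: 8
  Job 2: 12
  Job 3: 18
  Job 4: 13
Max job total = 18
Lower bound = max(26, 18) = 26

26


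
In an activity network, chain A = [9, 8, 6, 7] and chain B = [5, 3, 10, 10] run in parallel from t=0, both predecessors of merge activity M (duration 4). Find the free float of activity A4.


ES(A4) = sum of predecessors on chain A = 23
EF(A4) = ES + duration = 23 + 7 = 30
Successor of A4 is M. ES(M) = max(sum(A), sum(B)) = max(30, 28) = 30
Free float = ES(successor) - EF(current) = 30 - 30 = 0

0


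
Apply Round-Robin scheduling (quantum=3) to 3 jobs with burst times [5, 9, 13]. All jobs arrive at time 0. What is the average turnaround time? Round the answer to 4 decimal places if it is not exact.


Time quantum = 3
Execution trace:
  J1 runs 3 units, time = 3
  J2 runs 3 units, time = 6
  J3 runs 3 units, time = 9
  J1 runs 2 units, time = 11
  J2 runs 3 units, time = 14
  J3 runs 3 units, time = 17
  J2 runs 3 units, time = 20
  J3 runs 3 units, time = 23
  J3 runs 3 units, time = 26
  J3 runs 1 units, time = 27
Finish times: [11, 20, 27]
Average turnaround = 58/3 = 19.3333

19.3333


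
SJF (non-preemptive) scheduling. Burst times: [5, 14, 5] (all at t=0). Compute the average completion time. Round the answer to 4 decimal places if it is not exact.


SJF order (ascending): [5, 5, 14]
Completion times:
  Job 1: burst=5, C=5
  Job 2: burst=5, C=10
  Job 3: burst=14, C=24
Average completion = 39/3 = 13.0

13.0


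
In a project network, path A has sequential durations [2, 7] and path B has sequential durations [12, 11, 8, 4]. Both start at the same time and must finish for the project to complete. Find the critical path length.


Path A total = 2 + 7 = 9
Path B total = 12 + 11 + 8 + 4 = 35
Critical path = longest path = max(9, 35) = 35

35


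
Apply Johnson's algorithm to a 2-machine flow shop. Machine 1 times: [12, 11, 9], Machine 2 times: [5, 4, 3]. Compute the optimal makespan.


Apply Johnson's rule:
  Group 1 (a <= b): []
  Group 2 (a > b): [(1, 12, 5), (2, 11, 4), (3, 9, 3)]
Optimal job order: [1, 2, 3]
Schedule:
  Job 1: M1 done at 12, M2 done at 17
  Job 2: M1 done at 23, M2 done at 27
  Job 3: M1 done at 32, M2 done at 35
Makespan = 35

35


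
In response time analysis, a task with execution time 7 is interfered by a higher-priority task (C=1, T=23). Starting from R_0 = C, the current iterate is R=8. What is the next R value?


R_next = C + ceil(R_prev / T_hp) * C_hp
ceil(8 / 23) = ceil(0.3478) = 1
Interference = 1 * 1 = 1
R_next = 7 + 1 = 8
R_next = R_prev, so the iteration has converged (response time = 8).

8


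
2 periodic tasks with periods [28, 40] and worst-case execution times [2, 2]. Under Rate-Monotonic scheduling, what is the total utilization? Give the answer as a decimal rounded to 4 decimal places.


Compute individual utilizations (exact fractions):
  Task 1: C/T = 2/28 = 1/14 (approx. 0.0714)
  Task 2: C/T = 2/40 = 1/20 (approx. 0.05)
Total utilization U = 1/14 + 1/20 = 17/140
Rounded to 4 decimal places: U = 0.1214
RM (Liu & Layland) bound for 2 tasks = 0.828427; compare with U = 17/140 (approx. 0.121429)
U <= bound, so schedulable by RM sufficient condition.

0.1214


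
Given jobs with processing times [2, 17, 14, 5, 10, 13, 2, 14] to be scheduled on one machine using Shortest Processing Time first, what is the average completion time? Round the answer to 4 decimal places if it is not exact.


Sort jobs by processing time (SPT order): [2, 2, 5, 10, 13, 14, 14, 17]
Compute completion times sequentially:
  Job 1: processing = 2, completes at 2
  Job 2: processing = 2, completes at 4
  Job 3: processing = 5, completes at 9
  Job 4: processing = 10, completes at 19
  Job 5: processing = 13, completes at 32
  Job 6: processing = 14, completes at 46
  Job 7: processing = 14, completes at 60
  Job 8: processing = 17, completes at 77
Sum of completion times = 249
Average completion time = 249/8 = 31.125

31.125


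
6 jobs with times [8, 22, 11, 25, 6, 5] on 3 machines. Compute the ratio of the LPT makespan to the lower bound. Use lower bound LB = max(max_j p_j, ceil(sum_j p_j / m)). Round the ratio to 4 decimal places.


LPT order: [25, 22, 11, 8, 6, 5]
Machine loads after assignment: [25, 27, 25]
LPT makespan = 27
Lower bound = max(max_job, ceil(total/3)) = max(25, 26) = 26
Ratio = 27 / 26 = 1.0385

1.0385


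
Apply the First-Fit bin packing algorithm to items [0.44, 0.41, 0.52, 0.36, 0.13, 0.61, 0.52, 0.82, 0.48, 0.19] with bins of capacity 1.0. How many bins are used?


Place items sequentially using First-Fit:
  Item 0.44 -> new Bin 1
  Item 0.41 -> Bin 1 (now 0.85)
  Item 0.52 -> new Bin 2
  Item 0.36 -> Bin 2 (now 0.88)
  Item 0.13 -> Bin 1 (now 0.98)
  Item 0.61 -> new Bin 3
  Item 0.52 -> new Bin 4
  Item 0.82 -> new Bin 5
  Item 0.48 -> Bin 4 (now 1.0)
  Item 0.19 -> Bin 3 (now 0.8)
Total bins used = 5

5


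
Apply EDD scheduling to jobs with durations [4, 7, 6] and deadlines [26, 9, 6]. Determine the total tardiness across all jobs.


Sort by due date (EDD order): [(6, 6), (7, 9), (4, 26)]
Compute completion times and tardiness:
  Job 1: p=6, d=6, C=6, tardiness=max(0,6-6)=0
  Job 2: p=7, d=9, C=13, tardiness=max(0,13-9)=4
  Job 3: p=4, d=26, C=17, tardiness=max(0,17-26)=0
Total tardiness = 4

4


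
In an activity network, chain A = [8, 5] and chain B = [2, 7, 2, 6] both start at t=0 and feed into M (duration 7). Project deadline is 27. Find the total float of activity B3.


Forward pass: ES(B3) = sum of predecessors on chain B = 9
EF = ES + duration = 9 + 2 = 11
Backward pass: LF(M) = deadline = 27; LS(M) = 27 - 7 = 20
LF(B3) = LS(M) - sum(successors on chain B) = 20 - 6 = 14
LS = LF - duration = 14 - 2 = 12
Total float = LS - ES = 12 - 9 = 3

3


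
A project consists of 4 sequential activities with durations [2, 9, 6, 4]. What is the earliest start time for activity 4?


Activity 4 starts after activities 1 through 3 complete.
Predecessor durations: [2, 9, 6]
ES = 2 + 9 + 6 = 17

17


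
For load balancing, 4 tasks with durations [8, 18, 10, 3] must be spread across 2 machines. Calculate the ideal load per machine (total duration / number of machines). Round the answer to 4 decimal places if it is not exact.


Total processing time = 8 + 18 + 10 + 3 = 39
Number of machines = 2
Ideal balanced load = 39 / 2 = 19.5

19.5


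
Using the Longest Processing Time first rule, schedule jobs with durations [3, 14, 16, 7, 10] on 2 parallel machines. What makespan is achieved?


Sort jobs in decreasing order (LPT): [16, 14, 10, 7, 3]
Assign each job to the least loaded machine:
  Machine 1: jobs [16, 7, 3], load = 26
  Machine 2: jobs [14, 10], load = 24
Makespan = max load = 26

26


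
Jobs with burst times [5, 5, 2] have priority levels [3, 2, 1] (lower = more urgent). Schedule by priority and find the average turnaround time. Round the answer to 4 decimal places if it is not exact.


Sort by priority (ascending = highest first):
Order: [(1, 2), (2, 5), (3, 5)]
Completion times:
  Priority 1, burst=2, C=2
  Priority 2, burst=5, C=7
  Priority 3, burst=5, C=12
Average turnaround = 21/3 = 7.0

7.0


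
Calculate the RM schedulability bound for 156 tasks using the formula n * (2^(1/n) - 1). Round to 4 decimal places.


Compute 2^(1/156) = 1.0044531370
Subtract 1: 1.0044531370 - 1 = 0.0044531370
Multiply by n: 156 * 0.0044531370 = 0.6946893720
Round to 4 dp: 0.6947

0.6947


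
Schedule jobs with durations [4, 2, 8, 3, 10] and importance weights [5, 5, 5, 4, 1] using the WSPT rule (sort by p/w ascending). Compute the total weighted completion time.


Compute p/w ratios and sort ascending (WSPT): [(2, 5), (3, 4), (4, 5), (8, 5), (10, 1)]
Compute weighted completion times:
  Job (p=2,w=5): C=2, w*C=5*2=10
  Job (p=3,w=4): C=5, w*C=4*5=20
  Job (p=4,w=5): C=9, w*C=5*9=45
  Job (p=8,w=5): C=17, w*C=5*17=85
  Job (p=10,w=1): C=27, w*C=1*27=27
Total weighted completion time = 187

187


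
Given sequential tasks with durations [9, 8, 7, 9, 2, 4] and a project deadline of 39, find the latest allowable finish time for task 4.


LF(activity 4) = deadline - sum of successor durations
Successors: activities 5 through 6 with durations [2, 4]
Sum of successor durations = 6
LF = 39 - 6 = 33

33


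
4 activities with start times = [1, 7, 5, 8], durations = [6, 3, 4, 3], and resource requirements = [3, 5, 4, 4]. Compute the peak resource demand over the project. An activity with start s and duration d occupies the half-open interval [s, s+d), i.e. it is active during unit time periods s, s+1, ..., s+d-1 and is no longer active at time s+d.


Each activity i is active on [start_i, start_i + duration_i).
Compute total resource usage per time slot:
  t=0: active resources = [], total = 0
  t=1: active resources = [3], total = 3
  t=2: active resources = [3], total = 3
  t=3: active resources = [3], total = 3
  t=4: active resources = [3], total = 3
  t=5: active resources = [3, 4], total = 7
  t=6: active resources = [3, 4], total = 7
  t=7: active resources = [5, 4], total = 9
  t=8: active resources = [5, 4, 4], total = 13
  t=9: active resources = [5, 4], total = 9
  t=10: active resources = [4], total = 4
Peak resource demand = 13

13


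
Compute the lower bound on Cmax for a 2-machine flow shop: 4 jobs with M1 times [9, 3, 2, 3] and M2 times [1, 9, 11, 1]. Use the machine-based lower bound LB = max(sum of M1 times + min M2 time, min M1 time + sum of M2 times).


LB1 = sum(M1 times) + min(M2 times) = 17 + 1 = 18
LB2 = min(M1 times) + sum(M2 times) = 2 + 22 = 24
Lower bound = max(LB1, LB2) = max(18, 24) = 24

24


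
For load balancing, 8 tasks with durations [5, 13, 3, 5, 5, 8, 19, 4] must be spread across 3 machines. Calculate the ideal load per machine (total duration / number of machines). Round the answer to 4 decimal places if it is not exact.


Total processing time = 5 + 13 + 3 + 5 + 5 + 8 + 19 + 4 = 62
Number of machines = 3
Ideal balanced load = 62 / 3 = 20.6667

20.6667


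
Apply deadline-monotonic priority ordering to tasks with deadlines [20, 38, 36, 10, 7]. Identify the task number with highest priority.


Sort tasks by relative deadline (ascending):
  Task 5: deadline = 7
  Task 4: deadline = 10
  Task 1: deadline = 20
  Task 3: deadline = 36
  Task 2: deadline = 38
Priority order (highest first): [5, 4, 1, 3, 2]
Highest priority task = 5

5


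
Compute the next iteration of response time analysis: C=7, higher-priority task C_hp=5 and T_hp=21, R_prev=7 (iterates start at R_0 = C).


R_next = C + ceil(R_prev / T_hp) * C_hp
ceil(7 / 21) = ceil(0.3333) = 1
Interference = 1 * 5 = 5
R_next = 7 + 5 = 12

12


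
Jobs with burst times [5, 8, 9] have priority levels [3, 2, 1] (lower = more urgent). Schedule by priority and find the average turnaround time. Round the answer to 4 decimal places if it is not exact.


Sort by priority (ascending = highest first):
Order: [(1, 9), (2, 8), (3, 5)]
Completion times:
  Priority 1, burst=9, C=9
  Priority 2, burst=8, C=17
  Priority 3, burst=5, C=22
Average turnaround = 48/3 = 16.0

16.0


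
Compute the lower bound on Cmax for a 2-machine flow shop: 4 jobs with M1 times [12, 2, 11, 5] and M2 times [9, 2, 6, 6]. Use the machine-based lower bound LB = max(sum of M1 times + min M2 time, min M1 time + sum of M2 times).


LB1 = sum(M1 times) + min(M2 times) = 30 + 2 = 32
LB2 = min(M1 times) + sum(M2 times) = 2 + 23 = 25
Lower bound = max(LB1, LB2) = max(32, 25) = 32

32


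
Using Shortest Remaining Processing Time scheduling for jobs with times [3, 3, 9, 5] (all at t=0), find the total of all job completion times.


Since all jobs arrive at t=0, SRPT equals SPT ordering.
SPT order: [3, 3, 5, 9]
Completion times:
  Job 1: p=3, C=3
  Job 2: p=3, C=6
  Job 3: p=5, C=11
  Job 4: p=9, C=20
Total completion time = 3 + 6 + 11 + 20 = 40

40


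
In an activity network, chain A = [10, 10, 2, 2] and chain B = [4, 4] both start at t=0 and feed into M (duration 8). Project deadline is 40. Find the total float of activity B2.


Forward pass: ES(B2) = sum of predecessors on chain B = 4
EF = ES + duration = 4 + 4 = 8
Backward pass: LF(M) = deadline = 40; LS(M) = 40 - 8 = 32
LF(B2) = LS(M) - sum(successors on chain B) = 32 - 0 = 32
LS = LF - duration = 32 - 4 = 28
Total float = LS - ES = 28 - 4 = 24

24


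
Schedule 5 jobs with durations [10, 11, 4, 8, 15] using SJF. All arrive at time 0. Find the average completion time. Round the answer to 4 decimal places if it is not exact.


SJF order (ascending): [4, 8, 10, 11, 15]
Completion times:
  Job 1: burst=4, C=4
  Job 2: burst=8, C=12
  Job 3: burst=10, C=22
  Job 4: burst=11, C=33
  Job 5: burst=15, C=48
Average completion = 119/5 = 23.8

23.8


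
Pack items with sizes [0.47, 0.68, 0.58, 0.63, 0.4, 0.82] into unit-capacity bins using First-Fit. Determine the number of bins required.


Place items sequentially using First-Fit:
  Item 0.47 -> new Bin 1
  Item 0.68 -> new Bin 2
  Item 0.58 -> new Bin 3
  Item 0.63 -> new Bin 4
  Item 0.4 -> Bin 1 (now 0.87)
  Item 0.82 -> new Bin 5
Total bins used = 5

5


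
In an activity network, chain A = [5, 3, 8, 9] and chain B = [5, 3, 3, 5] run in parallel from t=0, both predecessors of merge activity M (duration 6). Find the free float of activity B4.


ES(B4) = sum of predecessors on chain B = 11
EF(B4) = ES + duration = 11 + 5 = 16
Successor of B4 is M. ES(M) = max(sum(A), sum(B)) = max(25, 16) = 25
Free float = ES(successor) - EF(current) = 25 - 16 = 9

9


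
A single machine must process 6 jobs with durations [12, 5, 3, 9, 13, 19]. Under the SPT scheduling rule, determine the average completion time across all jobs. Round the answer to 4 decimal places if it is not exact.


Sort jobs by processing time (SPT order): [3, 5, 9, 12, 13, 19]
Compute completion times sequentially:
  Job 1: processing = 3, completes at 3
  Job 2: processing = 5, completes at 8
  Job 3: processing = 9, completes at 17
  Job 4: processing = 12, completes at 29
  Job 5: processing = 13, completes at 42
  Job 6: processing = 19, completes at 61
Sum of completion times = 160
Average completion time = 160/6 = 26.6667

26.6667


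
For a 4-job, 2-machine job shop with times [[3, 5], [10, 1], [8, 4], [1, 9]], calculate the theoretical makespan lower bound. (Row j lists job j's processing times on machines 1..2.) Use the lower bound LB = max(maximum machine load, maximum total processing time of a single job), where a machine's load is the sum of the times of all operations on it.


Machine loads:
  Machine 1: 3 + 10 + 8 + 1 = 22
  Machine 2: 5 + 1 + 4 + 9 = 19
Max machine load = 22
Job totals:
  Job 1: 8
  Job 2: 11
  Job 3: 12
  Job 4: 10
Max job total = 12
Lower bound = max(22, 12) = 22

22


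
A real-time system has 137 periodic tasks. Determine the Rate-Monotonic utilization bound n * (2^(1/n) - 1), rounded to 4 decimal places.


Compute 2^(1/137) = 1.0050722892
Subtract 1: 1.0050722892 - 1 = 0.0050722892
Multiply by n: 137 * 0.0050722892 = 0.6949036204
Round to 4 dp: 0.6949

0.6949


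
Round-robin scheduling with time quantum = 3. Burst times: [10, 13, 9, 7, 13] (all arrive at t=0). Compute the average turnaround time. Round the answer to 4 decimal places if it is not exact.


Time quantum = 3
Execution trace:
  J1 runs 3 units, time = 3
  J2 runs 3 units, time = 6
  J3 runs 3 units, time = 9
  J4 runs 3 units, time = 12
  J5 runs 3 units, time = 15
  J1 runs 3 units, time = 18
  J2 runs 3 units, time = 21
  J3 runs 3 units, time = 24
  J4 runs 3 units, time = 27
  J5 runs 3 units, time = 30
  J1 runs 3 units, time = 33
  J2 runs 3 units, time = 36
  J3 runs 3 units, time = 39
  J4 runs 1 units, time = 40
  J5 runs 3 units, time = 43
  J1 runs 1 units, time = 44
  J2 runs 3 units, time = 47
  J5 runs 3 units, time = 50
  J2 runs 1 units, time = 51
  J5 runs 1 units, time = 52
Finish times: [44, 51, 39, 40, 52]
Average turnaround = 226/5 = 45.2

45.2


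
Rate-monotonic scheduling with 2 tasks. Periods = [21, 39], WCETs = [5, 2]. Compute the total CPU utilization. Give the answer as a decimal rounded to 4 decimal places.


Compute individual utilizations (exact fractions):
  Task 1: C/T = 5/21 (approx. 0.2381)
  Task 2: C/T = 2/39 (approx. 0.0513)
Total utilization U = 5/21 + 2/39 = 79/273
Rounded to 4 decimal places: U = 0.2894
RM (Liu & Layland) bound for 2 tasks = 0.828427; compare with U = 79/273 (approx. 0.289377)
U <= bound, so schedulable by RM sufficient condition.

0.2894


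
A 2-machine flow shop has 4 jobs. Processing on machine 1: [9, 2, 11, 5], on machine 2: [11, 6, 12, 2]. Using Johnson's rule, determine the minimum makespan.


Apply Johnson's rule:
  Group 1 (a <= b): [(2, 2, 6), (1, 9, 11), (3, 11, 12)]
  Group 2 (a > b): [(4, 5, 2)]
Optimal job order: [2, 1, 3, 4]
Schedule:
  Job 2: M1 done at 2, M2 done at 8
  Job 1: M1 done at 11, M2 done at 22
  Job 3: M1 done at 22, M2 done at 34
  Job 4: M1 done at 27, M2 done at 36
Makespan = 36

36


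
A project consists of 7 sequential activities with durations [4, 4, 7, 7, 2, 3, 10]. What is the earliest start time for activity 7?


Activity 7 starts after activities 1 through 6 complete.
Predecessor durations: [4, 4, 7, 7, 2, 3]
ES = 4 + 4 + 7 + 7 + 2 + 3 = 27

27


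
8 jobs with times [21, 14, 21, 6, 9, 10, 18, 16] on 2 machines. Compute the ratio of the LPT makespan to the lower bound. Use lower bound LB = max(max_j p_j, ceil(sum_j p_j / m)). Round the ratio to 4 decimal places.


LPT order: [21, 21, 18, 16, 14, 10, 9, 6]
Machine loads after assignment: [58, 57]
LPT makespan = 58
Lower bound = max(max_job, ceil(total/2)) = max(21, 58) = 58
Ratio = 58 / 58 = 1.0

1.0


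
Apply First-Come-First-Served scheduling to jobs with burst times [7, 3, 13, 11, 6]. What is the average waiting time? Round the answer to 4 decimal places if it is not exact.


FCFS order (as given): [7, 3, 13, 11, 6]
Waiting times:
  Job 1: wait = 0
  Job 2: wait = 7
  Job 3: wait = 10
  Job 4: wait = 23
  Job 5: wait = 34
Sum of waiting times = 74
Average waiting time = 74/5 = 14.8

14.8


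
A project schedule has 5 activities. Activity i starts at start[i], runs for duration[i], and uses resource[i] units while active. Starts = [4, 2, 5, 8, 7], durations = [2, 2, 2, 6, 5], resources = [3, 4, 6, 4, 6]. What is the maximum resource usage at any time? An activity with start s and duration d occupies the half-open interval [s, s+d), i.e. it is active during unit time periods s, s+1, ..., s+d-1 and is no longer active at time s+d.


Each activity i is active on [start_i, start_i + duration_i).
Compute total resource usage per time slot:
  t=0: active resources = [], total = 0
  t=1: active resources = [], total = 0
  t=2: active resources = [4], total = 4
  t=3: active resources = [4], total = 4
  t=4: active resources = [3], total = 3
  t=5: active resources = [3, 6], total = 9
  t=6: active resources = [6], total = 6
  t=7: active resources = [6], total = 6
  t=8: active resources = [4, 6], total = 10
  t=9: active resources = [4, 6], total = 10
  t=10: active resources = [4, 6], total = 10
  t=11: active resources = [4, 6], total = 10
  t=12: active resources = [4], total = 4
  t=13: active resources = [4], total = 4
Peak resource demand = 10

10


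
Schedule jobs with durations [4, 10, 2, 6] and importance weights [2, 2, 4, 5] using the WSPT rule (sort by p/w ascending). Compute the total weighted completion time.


Compute p/w ratios and sort ascending (WSPT): [(2, 4), (6, 5), (4, 2), (10, 2)]
Compute weighted completion times:
  Job (p=2,w=4): C=2, w*C=4*2=8
  Job (p=6,w=5): C=8, w*C=5*8=40
  Job (p=4,w=2): C=12, w*C=2*12=24
  Job (p=10,w=2): C=22, w*C=2*22=44
Total weighted completion time = 116

116


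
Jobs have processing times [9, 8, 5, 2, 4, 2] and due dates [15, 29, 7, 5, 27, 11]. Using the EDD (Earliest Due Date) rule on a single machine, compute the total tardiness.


Sort by due date (EDD order): [(2, 5), (5, 7), (2, 11), (9, 15), (4, 27), (8, 29)]
Compute completion times and tardiness:
  Job 1: p=2, d=5, C=2, tardiness=max(0,2-5)=0
  Job 2: p=5, d=7, C=7, tardiness=max(0,7-7)=0
  Job 3: p=2, d=11, C=9, tardiness=max(0,9-11)=0
  Job 4: p=9, d=15, C=18, tardiness=max(0,18-15)=3
  Job 5: p=4, d=27, C=22, tardiness=max(0,22-27)=0
  Job 6: p=8, d=29, C=30, tardiness=max(0,30-29)=1
Total tardiness = 4

4


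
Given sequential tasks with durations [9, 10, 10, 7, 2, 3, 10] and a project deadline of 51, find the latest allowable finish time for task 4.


LF(activity 4) = deadline - sum of successor durations
Successors: activities 5 through 7 with durations [2, 3, 10]
Sum of successor durations = 15
LF = 51 - 15 = 36

36


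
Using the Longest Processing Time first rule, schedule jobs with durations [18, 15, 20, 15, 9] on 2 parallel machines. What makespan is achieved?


Sort jobs in decreasing order (LPT): [20, 18, 15, 15, 9]
Assign each job to the least loaded machine:
  Machine 1: jobs [20, 15], load = 35
  Machine 2: jobs [18, 15, 9], load = 42
Makespan = max load = 42

42


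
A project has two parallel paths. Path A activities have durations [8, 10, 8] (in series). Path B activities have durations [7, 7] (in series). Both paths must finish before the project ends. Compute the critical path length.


Path A total = 8 + 10 + 8 = 26
Path B total = 7 + 7 = 14
Critical path = longest path = max(26, 14) = 26

26


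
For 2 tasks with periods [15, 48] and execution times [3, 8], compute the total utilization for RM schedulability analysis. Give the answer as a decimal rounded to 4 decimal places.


Compute individual utilizations (exact fractions):
  Task 1: C/T = 3/15 = 1/5 (approx. 0.2)
  Task 2: C/T = 8/48 = 1/6 (approx. 0.1667)
Total utilization U = 1/5 + 1/6 = 11/30
Rounded to 4 decimal places: U = 0.3667
RM (Liu & Layland) bound for 2 tasks = 0.828427; compare with U = 11/30 (approx. 0.366667)
U <= bound, so schedulable by RM sufficient condition.

0.3667


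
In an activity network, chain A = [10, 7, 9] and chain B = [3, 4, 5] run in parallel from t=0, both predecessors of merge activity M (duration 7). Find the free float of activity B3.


ES(B3) = sum of predecessors on chain B = 7
EF(B3) = ES + duration = 7 + 5 = 12
Successor of B3 is M. ES(M) = max(sum(A), sum(B)) = max(26, 12) = 26
Free float = ES(successor) - EF(current) = 26 - 12 = 14

14


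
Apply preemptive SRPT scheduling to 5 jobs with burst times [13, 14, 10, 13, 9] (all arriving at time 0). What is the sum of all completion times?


Since all jobs arrive at t=0, SRPT equals SPT ordering.
SPT order: [9, 10, 13, 13, 14]
Completion times:
  Job 1: p=9, C=9
  Job 2: p=10, C=19
  Job 3: p=13, C=32
  Job 4: p=13, C=45
  Job 5: p=14, C=59
Total completion time = 9 + 19 + 32 + 45 + 59 = 164

164


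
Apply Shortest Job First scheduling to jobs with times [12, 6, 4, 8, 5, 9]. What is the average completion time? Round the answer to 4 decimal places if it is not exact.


SJF order (ascending): [4, 5, 6, 8, 9, 12]
Completion times:
  Job 1: burst=4, C=4
  Job 2: burst=5, C=9
  Job 3: burst=6, C=15
  Job 4: burst=8, C=23
  Job 5: burst=9, C=32
  Job 6: burst=12, C=44
Average completion = 127/6 = 21.1667

21.1667


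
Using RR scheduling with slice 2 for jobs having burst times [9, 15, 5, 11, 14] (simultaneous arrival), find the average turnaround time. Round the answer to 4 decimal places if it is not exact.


Time quantum = 2
Execution trace:
  J1 runs 2 units, time = 2
  J2 runs 2 units, time = 4
  J3 runs 2 units, time = 6
  J4 runs 2 units, time = 8
  J5 runs 2 units, time = 10
  J1 runs 2 units, time = 12
  J2 runs 2 units, time = 14
  J3 runs 2 units, time = 16
  J4 runs 2 units, time = 18
  J5 runs 2 units, time = 20
  J1 runs 2 units, time = 22
  J2 runs 2 units, time = 24
  J3 runs 1 units, time = 25
  J4 runs 2 units, time = 27
  J5 runs 2 units, time = 29
  J1 runs 2 units, time = 31
  J2 runs 2 units, time = 33
  J4 runs 2 units, time = 35
  J5 runs 2 units, time = 37
  J1 runs 1 units, time = 38
  J2 runs 2 units, time = 40
  J4 runs 2 units, time = 42
  J5 runs 2 units, time = 44
  J2 runs 2 units, time = 46
  J4 runs 1 units, time = 47
  J5 runs 2 units, time = 49
  J2 runs 2 units, time = 51
  J5 runs 2 units, time = 53
  J2 runs 1 units, time = 54
Finish times: [38, 54, 25, 47, 53]
Average turnaround = 217/5 = 43.4

43.4


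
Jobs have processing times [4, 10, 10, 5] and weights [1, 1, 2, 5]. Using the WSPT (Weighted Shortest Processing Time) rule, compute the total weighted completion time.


Compute p/w ratios and sort ascending (WSPT): [(5, 5), (4, 1), (10, 2), (10, 1)]
Compute weighted completion times:
  Job (p=5,w=5): C=5, w*C=5*5=25
  Job (p=4,w=1): C=9, w*C=1*9=9
  Job (p=10,w=2): C=19, w*C=2*19=38
  Job (p=10,w=1): C=29, w*C=1*29=29
Total weighted completion time = 101

101


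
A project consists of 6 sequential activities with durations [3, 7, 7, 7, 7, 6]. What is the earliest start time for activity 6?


Activity 6 starts after activities 1 through 5 complete.
Predecessor durations: [3, 7, 7, 7, 7]
ES = 3 + 7 + 7 + 7 + 7 = 31

31


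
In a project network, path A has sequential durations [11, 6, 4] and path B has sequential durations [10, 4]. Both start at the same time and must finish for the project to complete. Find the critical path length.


Path A total = 11 + 6 + 4 = 21
Path B total = 10 + 4 = 14
Critical path = longest path = max(21, 14) = 21

21


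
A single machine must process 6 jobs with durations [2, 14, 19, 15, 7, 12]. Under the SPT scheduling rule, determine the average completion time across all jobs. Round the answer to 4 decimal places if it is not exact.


Sort jobs by processing time (SPT order): [2, 7, 12, 14, 15, 19]
Compute completion times sequentially:
  Job 1: processing = 2, completes at 2
  Job 2: processing = 7, completes at 9
  Job 3: processing = 12, completes at 21
  Job 4: processing = 14, completes at 35
  Job 5: processing = 15, completes at 50
  Job 6: processing = 19, completes at 69
Sum of completion times = 186
Average completion time = 186/6 = 31.0

31.0


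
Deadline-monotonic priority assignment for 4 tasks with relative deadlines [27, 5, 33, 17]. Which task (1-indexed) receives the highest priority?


Sort tasks by relative deadline (ascending):
  Task 2: deadline = 5
  Task 4: deadline = 17
  Task 1: deadline = 27
  Task 3: deadline = 33
Priority order (highest first): [2, 4, 1, 3]
Highest priority task = 2

2


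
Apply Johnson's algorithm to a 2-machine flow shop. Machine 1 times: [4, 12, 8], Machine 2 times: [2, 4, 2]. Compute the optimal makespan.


Apply Johnson's rule:
  Group 1 (a <= b): []
  Group 2 (a > b): [(2, 12, 4), (1, 4, 2), (3, 8, 2)]
Optimal job order: [2, 1, 3]
Schedule:
  Job 2: M1 done at 12, M2 done at 16
  Job 1: M1 done at 16, M2 done at 18
  Job 3: M1 done at 24, M2 done at 26
Makespan = 26

26


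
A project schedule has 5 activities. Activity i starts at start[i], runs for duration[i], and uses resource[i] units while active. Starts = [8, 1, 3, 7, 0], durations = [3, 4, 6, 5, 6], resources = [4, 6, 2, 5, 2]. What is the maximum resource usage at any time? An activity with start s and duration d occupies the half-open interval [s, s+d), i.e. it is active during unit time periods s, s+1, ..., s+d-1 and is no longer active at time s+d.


Each activity i is active on [start_i, start_i + duration_i).
Compute total resource usage per time slot:
  t=0: active resources = [2], total = 2
  t=1: active resources = [6, 2], total = 8
  t=2: active resources = [6, 2], total = 8
  t=3: active resources = [6, 2, 2], total = 10
  t=4: active resources = [6, 2, 2], total = 10
  t=5: active resources = [2, 2], total = 4
  t=6: active resources = [2], total = 2
  t=7: active resources = [2, 5], total = 7
  t=8: active resources = [4, 2, 5], total = 11
  t=9: active resources = [4, 5], total = 9
  t=10: active resources = [4, 5], total = 9
  t=11: active resources = [5], total = 5
Peak resource demand = 11

11
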